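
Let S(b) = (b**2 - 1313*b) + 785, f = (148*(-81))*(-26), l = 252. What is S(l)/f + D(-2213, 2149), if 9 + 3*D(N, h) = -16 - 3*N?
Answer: 686901557/311688 ≈ 2203.8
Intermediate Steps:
D(N, h) = -25/3 - N (D(N, h) = -3 + (-16 - 3*N)/3 = -3 + (-16/3 - N) = -25/3 - N)
f = 311688 (f = -11988*(-26) = 311688)
S(b) = 785 + b**2 - 1313*b
S(l)/f + D(-2213, 2149) = (785 + 252**2 - 1313*252)/311688 + (-25/3 - 1*(-2213)) = (785 + 63504 - 330876)*(1/311688) + (-25/3 + 2213) = -266587*1/311688 + 6614/3 = -266587/311688 + 6614/3 = 686901557/311688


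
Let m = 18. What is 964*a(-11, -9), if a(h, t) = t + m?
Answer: 8676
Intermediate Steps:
a(h, t) = 18 + t (a(h, t) = t + 18 = 18 + t)
964*a(-11, -9) = 964*(18 - 9) = 964*9 = 8676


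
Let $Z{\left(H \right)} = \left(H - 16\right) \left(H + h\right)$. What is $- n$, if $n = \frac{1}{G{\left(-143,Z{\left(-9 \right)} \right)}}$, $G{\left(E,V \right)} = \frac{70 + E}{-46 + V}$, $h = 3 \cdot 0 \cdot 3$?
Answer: $\frac{179}{73} \approx 2.4521$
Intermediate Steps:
$h = 0$ ($h = 0 \cdot 3 = 0$)
$Z{\left(H \right)} = H \left(-16 + H\right)$ ($Z{\left(H \right)} = \left(H - 16\right) \left(H + 0\right) = \left(-16 + H\right) H = H \left(-16 + H\right)$)
$G{\left(E,V \right)} = \frac{70 + E}{-46 + V}$
$n = - \frac{179}{73}$ ($n = \frac{1}{\frac{1}{-46 - 9 \left(-16 - 9\right)} \left(70 - 143\right)} = \frac{1}{\frac{1}{-46 - -225} \left(-73\right)} = \frac{1}{\frac{1}{-46 + 225} \left(-73\right)} = \frac{1}{\frac{1}{179} \left(-73\right)} = \frac{1}{- \frac{73}{179}} = - \frac{179}{73} \approx -2.4521$)
$- n = \left(-1\right) \left(- \frac{179}{73}\right) = \frac{179}{73}$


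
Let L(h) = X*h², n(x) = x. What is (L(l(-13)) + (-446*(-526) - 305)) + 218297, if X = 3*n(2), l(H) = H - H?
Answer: 452588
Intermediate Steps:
l(H) = 0
X = 6 (X = 3*2 = 6)
L(h) = 6*h²
(L(l(-13)) + (-446*(-526) - 305)) + 218297 = (6*0² + (-446*(-526) - 305)) + 218297 = (6*0 + (234596 - 305)) + 218297 = (0 + 234291) + 218297 = 234291 + 218297 = 452588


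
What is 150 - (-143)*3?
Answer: 579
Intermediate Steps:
150 - (-143)*3 = 150 - 143*(-3) = 150 + 429 = 579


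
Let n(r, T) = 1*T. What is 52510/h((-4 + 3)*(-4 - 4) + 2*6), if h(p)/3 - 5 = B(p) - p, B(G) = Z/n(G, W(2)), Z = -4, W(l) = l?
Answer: -52510/51 ≈ -1029.6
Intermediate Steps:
n(r, T) = T
B(G) = -2 (B(G) = -4/2 = -4*½ = -2)
h(p) = 9 - 3*p (h(p) = 15 + 3*(-2 - p) = 15 + (-6 - 3*p) = 9 - 3*p)
52510/h((-4 + 3)*(-4 - 4) + 2*6) = 52510/(9 - 3*((-4 + 3)*(-4 - 4) + 2*6)) = 52510/(9 - 3*(-1*(-8) + 12)) = 52510/(9 - 3*(8 + 12)) = 52510/(9 - 3*20) = 52510/(9 - 60) = 52510/(-51) = 52510*(-1/51) = -52510/51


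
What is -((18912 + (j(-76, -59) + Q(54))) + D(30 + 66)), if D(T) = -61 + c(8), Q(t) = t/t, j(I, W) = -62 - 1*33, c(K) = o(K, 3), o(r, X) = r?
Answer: -18765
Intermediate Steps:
c(K) = K
j(I, W) = -95 (j(I, W) = -62 - 33 = -95)
Q(t) = 1
D(T) = -53 (D(T) = -61 + 8 = -53)
-((18912 + (j(-76, -59) + Q(54))) + D(30 + 66)) = -((18912 + (-95 + 1)) - 53) = -((18912 - 94) - 53) = -(18818 - 53) = -1*18765 = -18765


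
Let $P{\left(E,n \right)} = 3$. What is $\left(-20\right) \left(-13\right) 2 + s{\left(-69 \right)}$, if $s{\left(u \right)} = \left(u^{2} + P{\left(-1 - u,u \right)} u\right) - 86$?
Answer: $4988$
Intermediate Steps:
$s{\left(u \right)} = -86 + u^{2} + 3 u$ ($s{\left(u \right)} = \left(u^{2} + 3 u\right) - 86 = -86 + u^{2} + 3 u$)
$\left(-20\right) \left(-13\right) 2 + s{\left(-69 \right)} = \left(-20\right) \left(-13\right) 2 + \left(-86 + \left(-69\right)^{2} + 3 \left(-69\right)\right) = 260 \cdot 2 - -4468 = 520 + 4468 = 4988$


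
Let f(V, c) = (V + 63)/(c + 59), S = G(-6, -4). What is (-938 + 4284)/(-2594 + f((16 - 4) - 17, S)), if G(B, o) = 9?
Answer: -113764/88167 ≈ -1.2903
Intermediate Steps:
S = 9
f(V, c) = (63 + V)/(59 + c)
(-938 + 4284)/(-2594 + f((16 - 4) - 17, S)) = (-938 + 4284)/(-2594 + (63 + ((16 - 4) - 17))/(59 + 9)) = 3346/(-2594 + (63 + (12 - 17))/68) = 3346/(-2594 + (63 - 5)/68) = 3346/(-2594 + (1/68)*58) = 3346/(-2594 + 29/34) = 3346/(-88167/34) = 3346*(-34/88167) = -113764/88167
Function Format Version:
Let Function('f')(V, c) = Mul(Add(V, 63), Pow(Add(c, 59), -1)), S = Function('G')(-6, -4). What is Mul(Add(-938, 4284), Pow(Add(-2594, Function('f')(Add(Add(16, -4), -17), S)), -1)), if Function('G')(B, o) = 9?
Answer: Rational(-113764, 88167) ≈ -1.2903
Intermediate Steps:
S = 9
Function('f')(V, c) = Mul(Pow(Add(59, c), -1), Add(63, V)) (Function('f')(V, c) = Mul(Add(63, V), Pow(Add(59, c), -1)) = Mul(Pow(Add(59, c), -1), Add(63, V)))
Mul(Add(-938, 4284), Pow(Add(-2594, Function('f')(Add(Add(16, -4), -17), S)), -1)) = Mul(Add(-938, 4284), Pow(Add(-2594, Mul(Pow(Add(59, 9), -1), Add(63, Add(Add(16, -4), -17)))), -1)) = Mul(3346, Pow(Add(-2594, Mul(Pow(68, -1), Add(63, Add(12, -17)))), -1)) = Mul(3346, Pow(Add(-2594, Mul(Rational(1, 68), Add(63, -5))), -1)) = Mul(3346, Pow(Add(-2594, Mul(Rational(1, 68), 58)), -1)) = Mul(3346, Pow(Add(-2594, Rational(29, 34)), -1)) = Mul(3346, Pow(Rational(-88167, 34), -1)) = Mul(3346, Rational(-34, 88167)) = Rational(-113764, 88167)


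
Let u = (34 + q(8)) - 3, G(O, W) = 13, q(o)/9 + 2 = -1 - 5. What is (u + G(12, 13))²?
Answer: 784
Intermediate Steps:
q(o) = -72 (q(o) = -18 + 9*(-1 - 5) = -18 + 9*(-6) = -18 - 54 = -72)
u = -41 (u = (34 - 72) - 3 = -38 - 3 = -41)
(u + G(12, 13))² = (-41 + 13)² = (-28)² = 784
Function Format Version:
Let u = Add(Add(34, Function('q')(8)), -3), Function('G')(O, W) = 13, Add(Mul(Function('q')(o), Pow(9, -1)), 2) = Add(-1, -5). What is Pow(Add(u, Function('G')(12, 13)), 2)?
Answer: 784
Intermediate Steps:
Function('q')(o) = -72 (Function('q')(o) = Add(-18, Mul(9, Add(-1, -5))) = Add(-18, Mul(9, -6)) = Add(-18, -54) = -72)
u = -41 (u = Add(Add(34, -72), -3) = Add(-38, -3) = -41)
Pow(Add(u, Function('G')(12, 13)), 2) = Pow(Add(-41, 13), 2) = Pow(-28, 2) = 784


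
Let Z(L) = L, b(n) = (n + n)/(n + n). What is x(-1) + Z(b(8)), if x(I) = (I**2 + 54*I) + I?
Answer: -53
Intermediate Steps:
b(n) = 1 (b(n) = (2*n)/((2*n)) = (2*n)*(1/(2*n)) = 1)
x(I) = I**2 + 55*I
x(-1) + Z(b(8)) = -(55 - 1) + 1 = -1*54 + 1 = -54 + 1 = -53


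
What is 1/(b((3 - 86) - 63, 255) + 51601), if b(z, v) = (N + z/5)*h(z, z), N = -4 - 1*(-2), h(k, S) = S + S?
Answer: 5/303557 ≈ 1.6471e-5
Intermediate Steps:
h(k, S) = 2*S
N = -2 (N = -4 + 2 = -2)
b(z, v) = 2*z*(-2 + z/5) (b(z, v) = (-2 + z/5)*(2*z) = 2*z*(-2 + z/5))
1/(b((3 - 86) - 63, 255) + 51601) = 1/(2*((3 - 86) - 63)*(-10 + ((3 - 86) - 63))/5 + 51601) = 1/(2*(-83 - 63)*(-10 + (-83 - 63))/5 + 51601) = 1/((⅖)*(-146)*(-10 - 146) + 51601) = 1/((⅖)*(-146)*(-156) + 51601) = 1/(45552/5 + 51601) = 1/(303557/5) = 5/303557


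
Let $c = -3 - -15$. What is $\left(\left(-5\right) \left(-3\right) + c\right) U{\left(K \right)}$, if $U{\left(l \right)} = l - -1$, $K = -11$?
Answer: $-270$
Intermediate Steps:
$U{\left(l \right)} = 1 + l$ ($U{\left(l \right)} = l + 1 = 1 + l$)
$c = 12$ ($c = -3 + 15 = 12$)
$\left(\left(-5\right) \left(-3\right) + c\right) U{\left(K \right)} = \left(\left(-5\right) \left(-3\right) + 12\right) \left(1 - 11\right) = \left(15 + 12\right) \left(-10\right) = 27 \left(-10\right) = -270$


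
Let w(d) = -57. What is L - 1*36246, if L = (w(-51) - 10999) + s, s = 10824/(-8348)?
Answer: -98721980/2087 ≈ -47303.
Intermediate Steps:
s = -2706/2087 (s = 10824*(-1/8348) = -2706/2087 ≈ -1.2966)
L = -23076578/2087 (L = (-57 - 10999) - 2706/2087 = -11056 - 2706/2087 = -23076578/2087 ≈ -11057.)
L - 1*36246 = -23076578/2087 - 1*36246 = -23076578/2087 - 36246 = -98721980/2087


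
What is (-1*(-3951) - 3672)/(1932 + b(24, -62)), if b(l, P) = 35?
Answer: 279/1967 ≈ 0.14184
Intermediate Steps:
(-1*(-3951) - 3672)/(1932 + b(24, -62)) = (-1*(-3951) - 3672)/(1932 + 35) = (3951 - 3672)/1967 = 279*(1/1967) = 279/1967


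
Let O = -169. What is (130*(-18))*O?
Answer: 395460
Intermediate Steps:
(130*(-18))*O = (130*(-18))*(-169) = -2340*(-169) = 395460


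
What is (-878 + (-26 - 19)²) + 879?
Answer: 2026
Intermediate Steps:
(-878 + (-26 - 19)²) + 879 = (-878 + (-45)²) + 879 = (-878 + 2025) + 879 = 1147 + 879 = 2026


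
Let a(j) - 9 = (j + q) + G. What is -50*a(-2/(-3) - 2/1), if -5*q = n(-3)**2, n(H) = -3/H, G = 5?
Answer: -1870/3 ≈ -623.33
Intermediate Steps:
q = -1/5 (q = -1**2/5 = -(-3*(-1/3))**2/5 = -1/5*1**2 = -1/5*1 = -1/5 ≈ -0.20000)
a(j) = 69/5 + j (a(j) = 9 + ((j - 1/5) + 5) = 9 + ((-1/5 + j) + 5) = 9 + (24/5 + j) = 69/5 + j)
-50*a(-2/(-3) - 2/1) = -50*(69/5 + (-2/(-3) - 2/1)) = -50*(69/5 + (-2*(-1/3) - 2*1)) = -50*(69/5 + (2/3 - 2)) = -50*(69/5 - 4/3) = -50*187/15 = -1870/3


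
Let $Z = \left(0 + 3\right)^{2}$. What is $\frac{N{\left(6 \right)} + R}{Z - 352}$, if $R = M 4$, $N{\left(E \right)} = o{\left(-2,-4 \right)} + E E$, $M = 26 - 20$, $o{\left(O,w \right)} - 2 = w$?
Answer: $- \frac{58}{343} \approx -0.1691$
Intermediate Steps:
$o{\left(O,w \right)} = 2 + w$
$M = 6$ ($M = 26 - 20 = 6$)
$N{\left(E \right)} = -2 + E^{2}$ ($N{\left(E \right)} = \left(2 - 4\right) + E E = -2 + E^{2}$)
$Z = 9$ ($Z = 3^{2} = 9$)
$R = 24$ ($R = 6 \cdot 4 = 24$)
$\frac{N{\left(6 \right)} + R}{Z - 352} = \frac{\left(-2 + 6^{2}\right) + 24}{9 - 352} = \frac{\left(-2 + 36\right) + 24}{-343} = \left(34 + 24\right) \left(- \frac{1}{343}\right) = 58 \left(- \frac{1}{343}\right) = - \frac{58}{343}$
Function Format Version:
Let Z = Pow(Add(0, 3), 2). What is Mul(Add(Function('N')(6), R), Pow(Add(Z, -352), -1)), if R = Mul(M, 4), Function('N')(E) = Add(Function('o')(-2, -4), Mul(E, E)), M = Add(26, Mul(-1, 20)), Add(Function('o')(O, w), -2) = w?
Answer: Rational(-58, 343) ≈ -0.16910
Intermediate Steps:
Function('o')(O, w) = Add(2, w)
M = 6 (M = Add(26, -20) = 6)
Function('N')(E) = Add(-2, Pow(E, 2)) (Function('N')(E) = Add(Add(2, -4), Mul(E, E)) = Add(-2, Pow(E, 2)))
Z = 9 (Z = Pow(3, 2) = 9)
R = 24 (R = Mul(6, 4) = 24)
Mul(Add(Function('N')(6), R), Pow(Add(Z, -352), -1)) = Mul(Add(Add(-2, Pow(6, 2)), 24), Pow(Add(9, -352), -1)) = Mul(Add(Add(-2, 36), 24), Pow(-343, -1)) = Mul(Add(34, 24), Rational(-1, 343)) = Mul(58, Rational(-1, 343)) = Rational(-58, 343)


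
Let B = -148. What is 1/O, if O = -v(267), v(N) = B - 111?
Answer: 1/259 ≈ 0.0038610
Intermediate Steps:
v(N) = -259 (v(N) = -148 - 111 = -259)
O = 259 (O = -1*(-259) = 259)
1/O = 1/259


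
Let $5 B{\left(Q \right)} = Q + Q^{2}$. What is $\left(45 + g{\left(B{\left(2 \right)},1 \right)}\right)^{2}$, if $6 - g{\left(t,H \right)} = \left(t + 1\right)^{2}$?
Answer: $\frac{1331716}{625} \approx 2130.7$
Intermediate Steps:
$B{\left(Q \right)} = \frac{Q}{5} + \frac{Q^{2}}{5}$ ($B{\left(Q \right)} = \frac{Q + Q^{2}}{5} = \frac{Q}{5} + \frac{Q^{2}}{5}$)
$g{\left(t,H \right)} = 6 - \left(1 + t\right)^{2}$ ($g{\left(t,H \right)} = 6 - \left(t + 1\right)^{2} = 6 - \left(1 + t\right)^{2}$)
$\left(45 + g{\left(B{\left(2 \right)},1 \right)}\right)^{2} = \left(45 + \left(6 - \left(1 + \frac{1}{5} \cdot 2 \left(1 + 2\right)\right)^{2}\right)\right)^{2} = \left(45 + \left(6 - \left(1 + \frac{1}{5} \cdot 2 \cdot 3\right)^{2}\right)\right)^{2} = \left(45 + \left(6 - \left(1 + \frac{6}{5}\right)^{2}\right)\right)^{2} = \left(45 + \left(6 - \left(\frac{11}{5}\right)^{2}\right)\right)^{2} = \left(45 + \left(6 - \frac{121}{25}\right)\right)^{2} = \left(45 + \frac{29}{25}\right)^{2} = \left(\frac{1154}{25}\right)^{2} = \frac{1331716}{625}$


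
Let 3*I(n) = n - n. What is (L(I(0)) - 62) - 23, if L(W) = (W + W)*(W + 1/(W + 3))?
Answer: -85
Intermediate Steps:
I(n) = 0 (I(n) = (n - n)/3 = (⅓)*0 = 0)
L(W) = 2*W*(W + 1/(3 + W)) (L(W) = (2*W)*(W + 1/(3 + W)) = 2*W*(W + 1/(3 + W)))
(L(I(0)) - 62) - 23 = (2*0*(1 + 0² + 3*0)/(3 + 0) - 62) - 23 = (2*0*(1 + 0 + 0)/3 - 62) - 23 = (2*0*(⅓)*1 - 62) - 23 = (0 - 62) - 23 = -62 - 23 = -85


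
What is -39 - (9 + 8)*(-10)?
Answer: 131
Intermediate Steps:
-39 - (9 + 8)*(-10) = -39 - 17*(-10) = -39 - 1*(-170) = -39 + 170 = 131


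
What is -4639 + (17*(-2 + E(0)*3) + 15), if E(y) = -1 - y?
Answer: -4709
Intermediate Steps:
-4639 + (17*(-2 + E(0)*3) + 15) = -4639 + (17*(-2 + (-1 - 1*0)*3) + 15) = -4639 + (17*(-2 + (-1 + 0)*3) + 15) = -4639 + (17*(-2 - 1*3) + 15) = -4639 + (17*(-2 - 3) + 15) = -4639 + (17*(-5) + 15) = -4639 + (-85 + 15) = -4639 - 70 = -4709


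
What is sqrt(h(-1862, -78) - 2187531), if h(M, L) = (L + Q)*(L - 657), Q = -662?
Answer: I*sqrt(1643631) ≈ 1282.0*I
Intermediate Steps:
h(M, L) = (-662 + L)*(-657 + L) (h(M, L) = (L - 662)*(L - 657) = (-662 + L)*(-657 + L))
sqrt(h(-1862, -78) - 2187531) = sqrt((434934 + (-78)**2 - 1319*(-78)) - 2187531) = sqrt((434934 + 6084 + 102882) - 2187531) = sqrt(543900 - 2187531) = sqrt(-1643631) = I*sqrt(1643631)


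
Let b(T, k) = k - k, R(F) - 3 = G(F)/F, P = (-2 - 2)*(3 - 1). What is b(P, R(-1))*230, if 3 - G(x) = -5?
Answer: 0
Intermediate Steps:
G(x) = 8 (G(x) = 3 - 1*(-5) = 3 + 5 = 8)
P = -8 (P = -4*2 = -8)
R(F) = 3 + 8/F
b(T, k) = 0
b(P, R(-1))*230 = 0*230 = 0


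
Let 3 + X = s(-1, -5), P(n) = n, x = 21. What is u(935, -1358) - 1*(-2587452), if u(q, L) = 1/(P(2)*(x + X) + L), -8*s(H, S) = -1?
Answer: 13679858720/5287 ≈ 2.5875e+6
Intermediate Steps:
s(H, S) = ⅛ (s(H, S) = -⅛*(-1) = ⅛)
X = -23/8 (X = -3 + ⅛ = -23/8 ≈ -2.8750)
u(q, L) = 1/(145/4 + L) (u(q, L) = 1/(2*(21 - 23/8) + L) = 1/(2*(145/8) + L) = 1/(145/4 + L))
u(935, -1358) - 1*(-2587452) = 4/(145 + 4*(-1358)) - 1*(-2587452) = 4/(145 - 5432) + 2587452 = 4/(-5287) + 2587452 = 4*(-1/5287) + 2587452 = -4/5287 + 2587452 = 13679858720/5287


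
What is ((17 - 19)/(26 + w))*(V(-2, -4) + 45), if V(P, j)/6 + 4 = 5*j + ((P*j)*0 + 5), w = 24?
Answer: 69/25 ≈ 2.7600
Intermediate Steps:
V(P, j) = 6 + 30*j (V(P, j) = -24 + 6*(5*j + ((P*j)*0 + 5)) = -24 + 6*(5*j + (0 + 5)) = -24 + 6*(5*j + 5) = -24 + 6*(5 + 5*j) = -24 + (30 + 30*j) = 6 + 30*j)
((17 - 19)/(26 + w))*(V(-2, -4) + 45) = ((17 - 19)/(26 + 24))*((6 + 30*(-4)) + 45) = (-2/50)*((6 - 120) + 45) = (-2*1/50)*(-114 + 45) = -1/25*(-69) = 69/25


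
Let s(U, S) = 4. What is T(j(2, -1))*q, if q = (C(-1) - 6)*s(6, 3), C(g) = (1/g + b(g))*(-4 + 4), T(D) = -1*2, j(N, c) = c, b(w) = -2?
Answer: 48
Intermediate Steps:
T(D) = -2
C(g) = 0 (C(g) = (1/g - 2)*(-4 + 4) = (-2 + 1/g)*0 = 0)
q = -24 (q = (0 - 6)*4 = -6*4 = -24)
T(j(2, -1))*q = -2*(-24) = 48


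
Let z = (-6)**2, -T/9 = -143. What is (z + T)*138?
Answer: 182574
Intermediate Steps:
T = 1287 (T = -9*(-143) = 1287)
z = 36
(z + T)*138 = (36 + 1287)*138 = 1323*138 = 182574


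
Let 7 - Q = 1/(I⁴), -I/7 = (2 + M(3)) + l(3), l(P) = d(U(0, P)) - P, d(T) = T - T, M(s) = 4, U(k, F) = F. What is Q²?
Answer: 1853317385956/37822859361 ≈ 49.000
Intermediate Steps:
d(T) = 0
l(P) = -P (l(P) = 0 - P = -P)
I = -21 (I = -7*((2 + 4) - 1*3) = -7*(6 - 3) = -7*3 = -21)
Q = 1361366/194481 (Q = 7 - 1/((-21)⁴) = 7 - 1/194481 = 1361366/194481 ≈ 7.0000)
Q² = (1361366/194481)² = 1853317385956/37822859361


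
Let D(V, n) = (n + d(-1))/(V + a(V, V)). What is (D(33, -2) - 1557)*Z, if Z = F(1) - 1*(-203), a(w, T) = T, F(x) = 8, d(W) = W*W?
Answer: -21682993/66 ≈ -3.2853e+5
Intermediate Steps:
d(W) = W**2
D(V, n) = (1 + n)/(2*V) (D(V, n) = (n + (-1)**2)/(V + V) = (n + 1)/((2*V)) = (1 + n)*(1/(2*V)) = (1 + n)/(2*V))
Z = 211 (Z = 8 - 1*(-203) = 8 + 203 = 211)
(D(33, -2) - 1557)*Z = ((1/2)*(1 - 2)/33 - 1557)*211 = ((1/2)*(1/33)*(-1) - 1557)*211 = (-1/66 - 1557)*211 = -102763/66*211 = -21682993/66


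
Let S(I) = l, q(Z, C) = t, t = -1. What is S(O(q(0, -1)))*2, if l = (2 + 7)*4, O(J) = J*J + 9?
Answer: 72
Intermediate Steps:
q(Z, C) = -1
O(J) = 9 + J² (O(J) = J² + 9 = 9 + J²)
l = 36 (l = 9*4 = 36)
S(I) = 36
S(O(q(0, -1)))*2 = 36*2 = 72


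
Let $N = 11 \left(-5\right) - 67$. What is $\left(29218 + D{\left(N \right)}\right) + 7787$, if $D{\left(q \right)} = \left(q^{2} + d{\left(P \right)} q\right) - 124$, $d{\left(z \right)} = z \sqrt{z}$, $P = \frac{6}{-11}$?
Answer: $51765 + \frac{732 i \sqrt{66}}{121} \approx 51765.0 + 49.147 i$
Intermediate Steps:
$P = - \frac{6}{11}$ ($P = 6 \left(- \frac{1}{11}\right) = - \frac{6}{11} \approx -0.54545$)
$d{\left(z \right)} = z^{\frac{3}{2}}$
$N = -122$ ($N = -55 - 67 = -122$)
$D{\left(q \right)} = -124 + q^{2} - \frac{6 i q \sqrt{66}}{121}$ ($D{\left(q \right)} = \left(q^{2} + \left(- \frac{6}{11}\right)^{\frac{3}{2}} q\right) - 124 = \left(q^{2} + - \frac{6 i \sqrt{66}}{121} q\right) - 124 = \left(q^{2} - \frac{6 i q \sqrt{66}}{121}\right) - 124 = -124 + q^{2} - \frac{6 i q \sqrt{66}}{121}$)
$\left(29218 + D{\left(N \right)}\right) + 7787 = \left(29218 - \left(124 - 14884 + \frac{6}{121} i \left(-122\right) \sqrt{66}\right)\right) + 7787 = \left(29218 + \left(-124 + 14884 + \frac{732 i \sqrt{66}}{121}\right)\right) + 7787 = \left(29218 + \left(14760 + \frac{732 i \sqrt{66}}{121}\right)\right) + 7787 = \left(43978 + \frac{732 i \sqrt{66}}{121}\right) + 7787 = 51765 + \frac{732 i \sqrt{66}}{121}$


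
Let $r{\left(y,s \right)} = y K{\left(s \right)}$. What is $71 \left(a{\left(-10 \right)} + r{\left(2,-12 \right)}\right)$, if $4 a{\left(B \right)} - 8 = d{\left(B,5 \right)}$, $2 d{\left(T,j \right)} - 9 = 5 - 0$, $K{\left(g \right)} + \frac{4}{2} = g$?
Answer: $- \frac{6887}{4} \approx -1721.8$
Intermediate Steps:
$K{\left(g \right)} = -2 + g$
$d{\left(T,j \right)} = 7$ ($d{\left(T,j \right)} = \frac{9}{2} + \frac{5 - 0}{2} = \frac{9}{2} + \frac{5 + 0}{2} = \frac{9}{2} + \frac{1}{2} \cdot 5 = \frac{9}{2} + \frac{5}{2} = 7$)
$r{\left(y,s \right)} = y \left(-2 + s\right)$
$a{\left(B \right)} = \frac{15}{4}$ ($a{\left(B \right)} = 2 + \frac{1}{4} \cdot 7 = 2 + \frac{7}{4} = \frac{15}{4}$)
$71 \left(a{\left(-10 \right)} + r{\left(2,-12 \right)}\right) = 71 \left(\frac{15}{4} + 2 \left(-2 - 12\right)\right) = 71 \left(\frac{15}{4} + 2 \left(-14\right)\right) = 71 \left(\frac{15}{4} - 28\right) = 71 \left(- \frac{97}{4}\right) = - \frac{6887}{4}$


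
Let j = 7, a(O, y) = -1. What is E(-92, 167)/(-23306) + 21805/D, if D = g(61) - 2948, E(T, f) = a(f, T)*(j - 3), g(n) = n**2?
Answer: 254095211/9007769 ≈ 28.208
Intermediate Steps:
E(T, f) = -4 (E(T, f) = -(7 - 3) = -1*4 = -4)
D = 773 (D = 61**2 - 2948 = 3721 - 2948 = 773)
E(-92, 167)/(-23306) + 21805/D = -4/(-23306) + 21805/773 = -4*(-1/23306) + 21805*(1/773) = 2/11653 + 21805/773 = 254095211/9007769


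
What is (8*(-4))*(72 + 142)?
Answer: -6848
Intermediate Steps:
(8*(-4))*(72 + 142) = -32*214 = -6848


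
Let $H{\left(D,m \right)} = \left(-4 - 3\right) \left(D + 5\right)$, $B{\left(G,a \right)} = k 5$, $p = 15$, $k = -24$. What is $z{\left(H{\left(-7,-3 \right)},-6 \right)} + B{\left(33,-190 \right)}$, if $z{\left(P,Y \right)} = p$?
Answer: $-105$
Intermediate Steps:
$B{\left(G,a \right)} = -120$ ($B{\left(G,a \right)} = \left(-24\right) 5 = -120$)
$H{\left(D,m \right)} = -35 - 7 D$ ($H{\left(D,m \right)} = - 7 \left(5 + D\right) = -35 - 7 D$)
$z{\left(P,Y \right)} = 15$
$z{\left(H{\left(-7,-3 \right)},-6 \right)} + B{\left(33,-190 \right)} = 15 - 120 = -105$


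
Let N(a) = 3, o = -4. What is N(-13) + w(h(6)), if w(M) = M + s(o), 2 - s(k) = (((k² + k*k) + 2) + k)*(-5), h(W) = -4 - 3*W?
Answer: 133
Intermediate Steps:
s(k) = 12 + 5*k + 10*k² (s(k) = 2 - (((k² + k*k) + 2) + k)*(-5) = 2 - (((k² + k²) + 2) + k)*(-5) = 2 - ((2*k² + 2) + k)*(-5) = 2 - ((2 + 2*k²) + k)*(-5) = 2 - (2 + k + 2*k²)*(-5) = 2 - (-10 - 10*k² - 5*k) = 2 + (10 + 5*k + 10*k²) = 12 + 5*k + 10*k²)
w(M) = 152 + M (w(M) = M + (12 + 5*(-4) + 10*(-4)²) = M + (12 - 20 + 10*16) = M + (12 - 20 + 160) = M + 152 = 152 + M)
N(-13) + w(h(6)) = 3 + (152 + (-4 - 3*6)) = 3 + (152 + (-4 - 18)) = 3 + (152 - 22) = 3 + 130 = 133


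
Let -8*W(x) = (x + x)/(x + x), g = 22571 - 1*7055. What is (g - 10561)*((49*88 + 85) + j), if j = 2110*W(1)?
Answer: 81921015/4 ≈ 2.0480e+7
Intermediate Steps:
g = 15516 (g = 22571 - 7055 = 15516)
W(x) = -⅛ (W(x) = -(x + x)/(8*(x + x)) = -2*x/(8*(2*x)) = -2*x*1/(2*x)/8 = -⅛*1 = -⅛)
j = -1055/4 (j = 2110*(-⅛) = -1055/4 ≈ -263.75)
(g - 10561)*((49*88 + 85) + j) = (15516 - 10561)*((49*88 + 85) - 1055/4) = 4955*((4312 + 85) - 1055/4) = 4955*(4397 - 1055/4) = 4955*(16533/4) = 81921015/4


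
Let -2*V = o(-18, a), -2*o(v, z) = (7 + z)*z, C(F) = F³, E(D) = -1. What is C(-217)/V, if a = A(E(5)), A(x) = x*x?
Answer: -10218313/2 ≈ -5.1092e+6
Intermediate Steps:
A(x) = x²
a = 1 (a = (-1)² = 1)
o(v, z) = -z*(7 + z)/2 (o(v, z) = -(7 + z)*z/2 = -z*(7 + z)/2)
V = 2 (V = -(-1)*(7 + 1)/4 = -(-1)*8/4 = -½*(-4) = 2)
C(-217)/V = (-217)³/2 = -10218313*½ = -10218313/2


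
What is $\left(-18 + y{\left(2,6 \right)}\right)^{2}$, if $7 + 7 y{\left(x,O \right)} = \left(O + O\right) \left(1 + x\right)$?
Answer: $\frac{9409}{49} \approx 192.02$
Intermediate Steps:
$y{\left(x,O \right)} = -1 + \frac{2 O \left(1 + x\right)}{7}$ ($y{\left(x,O \right)} = -1 + \frac{\left(O + O\right) \left(1 + x\right)}{7} = -1 + \frac{2 O \left(1 + x\right)}{7}$)
$\left(-18 + y{\left(2,6 \right)}\right)^{2} = \left(-18 + \left(-1 + \frac{2}{7} \cdot 6 + \frac{2}{7} \cdot 6 \cdot 2\right)\right)^{2} = \left(-18 + \left(-1 + \frac{12}{7} + \frac{24}{7}\right)\right)^{2} = \left(-18 + \frac{29}{7}\right)^{2} = \left(- \frac{97}{7}\right)^{2} = \frac{9409}{49}$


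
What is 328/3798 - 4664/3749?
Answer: -8242100/7119351 ≈ -1.1577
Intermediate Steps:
328/3798 - 4664/3749 = 328*(1/3798) - 4664*1/3749 = 164/1899 - 4664/3749 = -8242100/7119351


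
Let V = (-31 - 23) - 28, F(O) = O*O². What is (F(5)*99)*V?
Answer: -1014750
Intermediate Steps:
F(O) = O³
V = -82 (V = -54 - 28 = -82)
(F(5)*99)*V = (5³*99)*(-82) = (125*99)*(-82) = 12375*(-82) = -1014750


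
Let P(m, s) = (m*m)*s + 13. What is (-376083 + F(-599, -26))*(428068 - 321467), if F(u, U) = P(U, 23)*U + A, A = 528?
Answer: -83163810741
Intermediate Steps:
P(m, s) = 13 + s*m² (P(m, s) = m²*s + 13 = s*m² + 13 = 13 + s*m²)
F(u, U) = 528 + U*(13 + 23*U²) (F(u, U) = (13 + 23*U²)*U + 528 = U*(13 + 23*U²) + 528 = 528 + U*(13 + 23*U²))
(-376083 + F(-599, -26))*(428068 - 321467) = (-376083 + (528 - 26*(13 + 23*(-26)²)))*(428068 - 321467) = (-376083 + (528 - 26*(13 + 23*676)))*106601 = (-376083 + (528 - 26*(13 + 15548)))*106601 = (-376083 + (528 - 26*15561))*106601 = (-376083 + (528 - 404586))*106601 = (-376083 - 404058)*106601 = -780141*106601 = -83163810741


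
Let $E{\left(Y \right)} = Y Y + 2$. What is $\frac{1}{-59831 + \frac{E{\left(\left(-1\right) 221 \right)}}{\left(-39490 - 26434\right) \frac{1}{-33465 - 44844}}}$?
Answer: $- \frac{65924}{119452357} \approx -0.00055188$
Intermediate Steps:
$E{\left(Y \right)} = 2 + Y^{2}$ ($E{\left(Y \right)} = Y^{2} + 2 = 2 + Y^{2}$)
$\frac{1}{-59831 + \frac{E{\left(\left(-1\right) 221 \right)}}{\left(-39490 - 26434\right) \frac{1}{-33465 - 44844}}} = \frac{1}{-59831 + \frac{2 + \left(\left(-1\right) 221\right)^{2}}{\left(-39490 - 26434\right) \frac{1}{-33465 - 44844}}} = \frac{1}{-59831 + \frac{2 + \left(-221\right)^{2}}{\left(-65924\right) \frac{1}{-78309}}} = \frac{1}{-59831 + \frac{2 + 48841}{\left(-65924\right) \left(- \frac{1}{78309}\right)}} = \frac{1}{-59831 + \frac{48843}{\frac{65924}{78309}}} = \frac{1}{-59831 + 48843 \cdot \frac{78309}{65924}} = \frac{1}{-59831 + \frac{3824846487}{65924}} = \frac{1}{- \frac{119452357}{65924}} = - \frac{65924}{119452357}$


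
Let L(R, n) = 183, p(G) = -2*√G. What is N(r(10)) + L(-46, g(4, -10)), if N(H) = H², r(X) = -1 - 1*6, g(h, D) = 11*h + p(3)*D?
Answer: 232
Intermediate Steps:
g(h, D) = 11*h - 2*D*√3 (g(h, D) = 11*h + (-2*√3)*D = 11*h - 2*D*√3)
r(X) = -7 (r(X) = -1 - 6 = -7)
N(r(10)) + L(-46, g(4, -10)) = (-7)² + 183 = 49 + 183 = 232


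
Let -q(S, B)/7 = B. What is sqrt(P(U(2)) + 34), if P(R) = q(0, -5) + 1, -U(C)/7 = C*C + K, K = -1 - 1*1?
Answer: sqrt(70) ≈ 8.3666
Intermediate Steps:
K = -2 (K = -1 - 1 = -2)
q(S, B) = -7*B
U(C) = 14 - 7*C**2 (U(C) = -7*(C*C - 2) = -7*(C**2 - 2) = -7*(-2 + C**2) = 14 - 7*C**2)
P(R) = 36 (P(R) = -7*(-5) + 1 = 35 + 1 = 36)
sqrt(P(U(2)) + 34) = sqrt(36 + 34) = sqrt(70)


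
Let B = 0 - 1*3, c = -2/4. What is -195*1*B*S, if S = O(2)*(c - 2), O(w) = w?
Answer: -2925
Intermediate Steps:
c = -½ (c = -2*¼ = -½ ≈ -0.50000)
B = -3 (B = 0 - 3 = -3)
S = -5 (S = 2*(-½ - 2) = 2*(-5/2) = -5)
-195*1*B*S = -195*1*(-3)*(-5) = -(-585)*(-5) = -195*15 = -2925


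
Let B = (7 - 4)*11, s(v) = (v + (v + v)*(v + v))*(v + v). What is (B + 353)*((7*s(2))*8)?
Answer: 1556352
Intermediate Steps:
s(v) = 2*v*(v + 4*v²) (s(v) = (v + (2*v)*(2*v))*(2*v) = (v + 4*v²)*(2*v) = 2*v*(v + 4*v²))
B = 33 (B = 3*11 = 33)
(B + 353)*((7*s(2))*8) = (33 + 353)*((7*(2²*(2 + 8*2)))*8) = 386*((7*(4*(2 + 16)))*8) = 386*((7*(4*18))*8) = 386*((7*72)*8) = 386*(504*8) = 386*4032 = 1556352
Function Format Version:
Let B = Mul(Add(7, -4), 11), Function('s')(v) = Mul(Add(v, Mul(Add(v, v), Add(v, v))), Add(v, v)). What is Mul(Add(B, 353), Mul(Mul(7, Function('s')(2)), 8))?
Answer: 1556352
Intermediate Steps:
Function('s')(v) = Mul(2, v, Add(v, Mul(4, Pow(v, 2)))) (Function('s')(v) = Mul(Add(v, Mul(Mul(2, v), Mul(2, v))), Mul(2, v)) = Mul(Add(v, Mul(4, Pow(v, 2))), Mul(2, v)) = Mul(2, v, Add(v, Mul(4, Pow(v, 2)))))
B = 33 (B = Mul(3, 11) = 33)
Mul(Add(B, 353), Mul(Mul(7, Function('s')(2)), 8)) = Mul(Add(33, 353), Mul(Mul(7, Mul(Pow(2, 2), Add(2, Mul(8, 2)))), 8)) = Mul(386, Mul(Mul(7, Mul(4, Add(2, 16))), 8)) = Mul(386, Mul(Mul(7, Mul(4, 18)), 8)) = Mul(386, Mul(Mul(7, 72), 8)) = Mul(386, Mul(504, 8)) = Mul(386, 4032) = 1556352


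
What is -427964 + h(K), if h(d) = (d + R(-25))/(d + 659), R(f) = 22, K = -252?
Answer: -174181578/407 ≈ -4.2796e+5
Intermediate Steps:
h(d) = (22 + d)/(659 + d) (h(d) = (d + 22)/(d + 659) = (22 + d)/(659 + d))
-427964 + h(K) = -427964 + (22 - 252)/(659 - 252) = -427964 - 230/407 = -174181578/407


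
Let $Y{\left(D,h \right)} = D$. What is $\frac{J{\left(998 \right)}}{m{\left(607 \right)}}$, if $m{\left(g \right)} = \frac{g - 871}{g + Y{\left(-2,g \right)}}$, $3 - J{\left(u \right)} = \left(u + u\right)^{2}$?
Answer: $\frac{219120715}{24} \approx 9.13 \cdot 10^{6}$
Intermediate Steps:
$J{\left(u \right)} = 3 - 4 u^{2}$ ($J{\left(u \right)} = 3 - \left(u + u\right)^{2} = 3 - \left(2 u\right)^{2} = 3 - 4 u^{2}$)
$m{\left(g \right)} = \frac{-871 + g}{-2 + g}$ ($m{\left(g \right)} = \frac{g - 871}{g - 2} = \frac{-871 + g}{-2 + g}$)
$\frac{J{\left(998 \right)}}{m{\left(607 \right)}} = \frac{3 - 4 \cdot 998^{2}}{\frac{1}{-2 + 607} \left(-871 + 607\right)} = \frac{3 - 3984016}{\frac{1}{605} \left(-264\right)} = - \frac{3984013}{- \frac{24}{55}} = \left(-3984013\right) \left(- \frac{55}{24}\right) = \frac{219120715}{24}$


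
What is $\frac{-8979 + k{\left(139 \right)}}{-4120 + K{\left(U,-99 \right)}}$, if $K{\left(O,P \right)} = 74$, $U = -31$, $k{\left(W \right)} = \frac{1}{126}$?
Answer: $\frac{1131353}{509796} \approx 2.2192$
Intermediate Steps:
$k{\left(W \right)} = \frac{1}{126}$
$\frac{-8979 + k{\left(139 \right)}}{-4120 + K{\left(U,-99 \right)}} = \frac{-8979 + \frac{1}{126}}{-4120 + 74} = - \frac{1131353}{126 \left(-4046\right)} = \left(- \frac{1131353}{126}\right) \left(- \frac{1}{4046}\right) = \frac{1131353}{509796}$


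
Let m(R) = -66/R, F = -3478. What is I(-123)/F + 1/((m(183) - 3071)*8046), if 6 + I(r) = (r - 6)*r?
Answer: -5977385387269/1310721025941 ≈ -4.5604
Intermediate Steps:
I(r) = -6 + r*(-6 + r) (I(r) = -6 + (r - 6)*r = -6 + (-6 + r)*r = -6 + r*(-6 + r))
I(-123)/F + 1/((m(183) - 3071)*8046) = (-6 + (-123)² - 6*(-123))/(-3478) + 1/(-66/183 - 3071*8046) = (-6 + 15129 + 738)*(-1/3478) + (1/8046)/(-66*1/183 - 3071) = 15861*(-1/3478) + (1/8046)/(-22/61 - 3071) = -15861/3478 + (1/8046)/(-187353/61) = -15861/3478 - 61/187353*1/8046 = -15861/3478 - 61/1507442238 = -5977385387269/1310721025941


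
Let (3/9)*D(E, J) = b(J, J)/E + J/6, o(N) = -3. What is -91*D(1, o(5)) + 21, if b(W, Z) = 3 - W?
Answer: -2961/2 ≈ -1480.5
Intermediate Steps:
D(E, J) = J/2 + 3*(3 - J)/E (D(E, J) = 3*((3 - J)/E + J/6) = 3*(J/6 + (3 - J)/E) = J/2 + 3*(3 - J)/E)
-91*D(1, o(5)) + 21 = -91*(18 - 6*(-3) + 1*(-3))/(2*1) + 21 = -91*(18 + 18 - 3)/2 + 21 = -91*33/2 + 21 = -3003/2 + 21 = -2961/2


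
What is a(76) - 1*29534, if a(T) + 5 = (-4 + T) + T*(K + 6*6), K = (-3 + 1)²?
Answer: -26427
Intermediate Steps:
K = 4 (K = (-2)² = 4)
a(T) = -9 + 41*T (a(T) = -5 + ((-4 + T) + T*(4 + 6*6)) = -5 + ((-4 + T) + T*(4 + 36)) = -5 + ((-4 + T) + T*40) = -5 + ((-4 + T) + 40*T) = -5 + (-4 + 41*T) = -9 + 41*T)
a(76) - 1*29534 = (-9 + 41*76) - 1*29534 = (-9 + 3116) - 29534 = 3107 - 29534 = -26427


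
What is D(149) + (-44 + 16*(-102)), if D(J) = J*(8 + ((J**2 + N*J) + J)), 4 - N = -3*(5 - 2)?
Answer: 3618279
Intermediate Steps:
N = 13 (N = 4 - (-3)*(5 - 2) = 4 - (-3)*3 = 4 - 1*(-9) = 4 + 9 = 13)
D(J) = J*(8 + J**2 + 14*J) (D(J) = J*(8 + ((J**2 + 13*J) + J)) = J*(8 + (J**2 + 14*J)) = J*(8 + J**2 + 14*J))
D(149) + (-44 + 16*(-102)) = 149*(8 + 149**2 + 14*149) + (-44 + 16*(-102)) = 149*(8 + 22201 + 2086) + (-44 - 1632) = 149*24295 - 1676 = 3619955 - 1676 = 3618279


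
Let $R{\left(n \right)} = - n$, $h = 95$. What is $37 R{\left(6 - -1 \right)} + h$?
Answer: $-164$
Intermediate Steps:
$37 R{\left(6 - -1 \right)} + h = 37 \left(- (6 - -1)\right) + 95 = 37 \left(- (6 + 1)\right) + 95 = 37 \left(\left(-1\right) 7\right) + 95 = 37 \left(-7\right) + 95 = -259 + 95 = -164$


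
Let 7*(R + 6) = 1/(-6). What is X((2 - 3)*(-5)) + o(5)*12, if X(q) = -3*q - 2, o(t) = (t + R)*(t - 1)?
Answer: -463/7 ≈ -66.143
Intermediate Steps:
R = -253/42 (R = -6 + (⅐)/(-6) = -6 + (⅐)*(-⅙) = -6 - 1/42 = -253/42 ≈ -6.0238)
o(t) = (-1 + t)*(-253/42 + t) (o(t) = (t - 253/42)*(t - 1) = (-253/42 + t)*(-1 + t) = (-1 + t)*(-253/42 + t))
X(q) = -2 - 3*q
X((2 - 3)*(-5)) + o(5)*12 = (-2 - 3*(2 - 3)*(-5)) + (253/42 + 5² - 295/42*5)*12 = (-2 - (-3)*(-5)) + (253/42 + 25 - 1475/42)*12 = (-2 - 3*5) - 86/21*12 = (-2 - 15) - 344/7 = -17 - 344/7 = -463/7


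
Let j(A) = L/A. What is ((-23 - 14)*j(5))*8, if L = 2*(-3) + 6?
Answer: 0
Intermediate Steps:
L = 0 (L = -6 + 6 = 0)
j(A) = 0 (j(A) = 0/A = 0)
((-23 - 14)*j(5))*8 = ((-23 - 14)*0)*8 = -37*0*8 = 0*8 = 0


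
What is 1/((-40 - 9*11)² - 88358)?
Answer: -1/69037 ≈ -1.4485e-5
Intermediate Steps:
1/((-40 - 9*11)² - 88358) = 1/((-40 - 99)² - 88358) = 1/((-139)² - 88358) = 1/(19321 - 88358) = 1/(-69037) = -1/69037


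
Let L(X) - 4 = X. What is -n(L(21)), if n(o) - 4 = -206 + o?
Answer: 177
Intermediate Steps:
L(X) = 4 + X
n(o) = -202 + o (n(o) = 4 + (-206 + o) = -202 + o)
-n(L(21)) = -(-202 + (4 + 21)) = -(-202 + 25) = -1*(-177) = 177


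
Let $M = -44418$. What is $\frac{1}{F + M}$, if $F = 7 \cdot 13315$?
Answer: $\frac{1}{48787} \approx 2.0497 \cdot 10^{-5}$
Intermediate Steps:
$F = 93205$
$\frac{1}{F + M} = \frac{1}{93205 - 44418} = \frac{1}{48787}$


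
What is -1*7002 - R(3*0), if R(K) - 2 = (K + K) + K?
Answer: -7004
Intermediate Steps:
R(K) = 2 + 3*K (R(K) = 2 + ((K + K) + K) = 2 + (2*K + K) = 2 + 3*K)
-1*7002 - R(3*0) = -1*7002 - (2 + 3*(3*0)) = -7002 - (2 + 3*0) = -7002 - (2 + 0) = -7002 - 1*2 = -7002 - 2 = -7004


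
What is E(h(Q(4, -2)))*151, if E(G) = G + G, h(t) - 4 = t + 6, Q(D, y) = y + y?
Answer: 1812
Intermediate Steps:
Q(D, y) = 2*y
h(t) = 10 + t (h(t) = 4 + (t + 6) = 4 + (6 + t) = 10 + t)
E(G) = 2*G
E(h(Q(4, -2)))*151 = (2*(10 + 2*(-2)))*151 = (2*(10 - 4))*151 = (2*6)*151 = 12*151 = 1812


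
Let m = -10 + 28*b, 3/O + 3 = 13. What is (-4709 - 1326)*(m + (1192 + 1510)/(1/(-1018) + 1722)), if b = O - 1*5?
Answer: 296286461392/350599 ≈ 8.4509e+5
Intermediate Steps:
O = 3/10 (O = 3/(-3 + 13) = 3/10 ≈ 0.30000)
b = -47/10 (b = 3/10 - 1*5 = 3/10 - 5 = -47/10 ≈ -4.7000)
m = -708/5 (m = -10 + 28*(-47/10) = -10 - 658/5 = -708/5 ≈ -141.60)
(-4709 - 1326)*(m + (1192 + 1510)/(1/(-1018) + 1722)) = (-4709 - 1326)*(-708/5 + (1192 + 1510)/(1/(-1018) + 1722)) = -6035*(-708/5 + 2702/(-1/1018 + 1722)) = -6035*(-708/5 + 2702/(1752995/1018)) = -6035*(-708/5 + 2702*(1018/1752995)) = -6035*(-708/5 + 2750636/1752995) = -6035*(-245473456/1752995) = 296286461392/350599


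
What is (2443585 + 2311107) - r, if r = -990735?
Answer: 5745427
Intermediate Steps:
(2443585 + 2311107) - r = (2443585 + 2311107) - 1*(-990735) = 4754692 + 990735 = 5745427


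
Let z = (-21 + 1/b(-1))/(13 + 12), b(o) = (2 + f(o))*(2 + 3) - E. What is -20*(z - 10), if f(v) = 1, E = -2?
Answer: 18424/85 ≈ 216.75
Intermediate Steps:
b(o) = 17 (b(o) = (2 + 1)*(2 + 3) - 1*(-2) = 3*5 + 2 = 15 + 2 = 17)
z = -356/425 (z = (-21 + 1/17)/(13 + 12) = (-21 + 1/17)/25 = -356/17*1/25 = -356/425 ≈ -0.83765)
-20*(z - 10) = -20*(-356/425 - 10) = -20*(-4606/425) = 18424/85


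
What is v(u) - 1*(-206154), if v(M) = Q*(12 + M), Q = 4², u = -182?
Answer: 203434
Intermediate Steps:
Q = 16
v(M) = 192 + 16*M (v(M) = 16*(12 + M) = 192 + 16*M)
v(u) - 1*(-206154) = (192 + 16*(-182)) - 1*(-206154) = (192 - 2912) + 206154 = -2720 + 206154 = 203434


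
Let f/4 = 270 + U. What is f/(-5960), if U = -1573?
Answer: 1303/1490 ≈ 0.87450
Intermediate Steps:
f = -5212 (f = 4*(270 - 1573) = 4*(-1303) = -5212)
f/(-5960) = -5212/(-5960) = -5212*(-1/5960) = 1303/1490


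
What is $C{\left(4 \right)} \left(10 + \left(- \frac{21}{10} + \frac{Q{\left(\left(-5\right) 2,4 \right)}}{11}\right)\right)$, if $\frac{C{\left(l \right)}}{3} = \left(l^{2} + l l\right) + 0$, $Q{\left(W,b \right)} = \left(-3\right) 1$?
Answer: $\frac{40272}{55} \approx 732.22$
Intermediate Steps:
$Q{\left(W,b \right)} = -3$
$C{\left(l \right)} = 6 l^{2}$ ($C{\left(l \right)} = 3 \left(\left(l^{2} + l l\right) + 0\right) = 3 \left(\left(l^{2} + l^{2}\right) + 0\right) = 3 \left(2 l^{2} + 0\right) = 3 \cdot 2 l^{2} = 6 l^{2}$)
$C{\left(4 \right)} \left(10 + \left(- \frac{21}{10} + \frac{Q{\left(\left(-5\right) 2,4 \right)}}{11}\right)\right) = 6 \cdot 4^{2} \left(10 - \left(\frac{3}{11} + \frac{21}{10}\right)\right) = 6 \cdot 16 \left(10 - \frac{261}{110}\right) = 96 \left(10 - \frac{261}{110}\right) = 96 \cdot \frac{839}{110} = \frac{40272}{55}$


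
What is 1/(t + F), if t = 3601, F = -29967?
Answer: -1/26366 ≈ -3.7928e-5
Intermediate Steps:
1/(t + F) = 1/(3601 - 29967) = 1/(-26366) = -1/26366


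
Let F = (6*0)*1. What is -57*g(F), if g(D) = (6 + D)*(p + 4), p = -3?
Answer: -342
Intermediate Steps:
F = 0 (F = 0*1 = 0)
g(D) = 6 + D (g(D) = (6 + D)*(-3 + 4) = (6 + D)*1 = 6 + D)
-57*g(F) = -57*(6 + 0) = -57*6 = -342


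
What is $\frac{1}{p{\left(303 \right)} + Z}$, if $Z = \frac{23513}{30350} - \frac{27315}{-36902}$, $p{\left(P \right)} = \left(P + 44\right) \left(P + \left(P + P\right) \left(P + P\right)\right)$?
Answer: $\frac{279993925}{35709314882771269} \approx 7.8409 \cdot 10^{-9}$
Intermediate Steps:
$p{\left(P \right)} = \left(44 + P\right) \left(P + 4 P^{2}\right)$ ($p{\left(P \right)} = \left(44 + P\right) \left(P + 2 P 2 P\right) = \left(44 + P\right) \left(P + 4 P^{2}\right)$)
$Z = \frac{424171744}{279993925}$ ($Z = 23513 \cdot \frac{1}{30350} - - \frac{27315}{36902} = \frac{23513}{30350} + \frac{27315}{36902} = \frac{424171744}{279993925} \approx 1.5149$)
$\frac{1}{p{\left(303 \right)} + Z} = \frac{1}{303 \left(44 + 4 \cdot 303^{2} + 177 \cdot 303\right) + \frac{424171744}{279993925}} = \frac{1}{303 \left(44 + 4 \cdot 91809 + 53631\right) + \frac{424171744}{279993925}} = \frac{1}{303 \left(44 + 367236 + 53631\right) + \frac{424171744}{279993925}} = \frac{1}{303 \cdot 420911 + \frac{424171744}{279993925}} = \frac{1}{127536033 + \frac{424171744}{279993925}} = \frac{1}{\frac{35709314882771269}{279993925}} = \frac{279993925}{35709314882771269}$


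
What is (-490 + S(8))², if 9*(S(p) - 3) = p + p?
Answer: 19070689/81 ≈ 2.3544e+5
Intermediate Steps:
S(p) = 3 + 2*p/9 (S(p) = 3 + (p + p)/9 = 3 + (2*p)/9 = 3 + 2*p/9)
(-490 + S(8))² = (-490 + (3 + (2/9)*8))² = (-490 + (3 + 16/9))² = (-490 + 43/9)² = (-4367/9)² = 19070689/81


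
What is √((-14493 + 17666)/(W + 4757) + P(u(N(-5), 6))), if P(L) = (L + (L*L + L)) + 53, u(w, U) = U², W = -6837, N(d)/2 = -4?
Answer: √383825910/520 ≈ 37.676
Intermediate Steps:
N(d) = -8 (N(d) = 2*(-4) = -8)
P(L) = 53 + L² + 2*L (P(L) = (L + (L² + L)) + 53 = (L + (L + L²)) + 53 = (L² + 2*L) + 53 = 53 + L² + 2*L)
√((-14493 + 17666)/(W + 4757) + P(u(N(-5), 6))) = √((-14493 + 17666)/(-6837 + 4757) + (53 + (6²)² + 2*6²)) = √(3173/(-2080) + (53 + 36² + 2*36)) = √(3173*(-1/2080) + (53 + 1296 + 72)) = √(-3173/2080 + 1421) = √(2952507/2080) = √383825910/520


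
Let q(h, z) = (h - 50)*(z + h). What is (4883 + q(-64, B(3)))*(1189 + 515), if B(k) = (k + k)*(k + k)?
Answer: 13759800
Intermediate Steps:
B(k) = 4*k² (B(k) = (2*k)*(2*k) = 4*k²)
q(h, z) = (-50 + h)*(h + z)
(4883 + q(-64, B(3)))*(1189 + 515) = (4883 + ((-64)² - 50*(-64) - 200*3² - 256*3²))*(1189 + 515) = (4883 + (4096 + 3200 - 200*9 - 256*9))*1704 = (4883 + (4096 + 3200 - 50*36 - 64*36))*1704 = (4883 + (4096 + 3200 - 1800 - 2304))*1704 = (4883 + 3192)*1704 = 8075*1704 = 13759800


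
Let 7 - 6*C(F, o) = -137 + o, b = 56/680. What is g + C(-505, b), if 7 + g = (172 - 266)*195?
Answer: -9339637/510 ≈ -18313.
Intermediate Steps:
b = 7/85 (b = 56*(1/680) = 7/85 ≈ 0.082353)
C(F, o) = 24 - o/6 (C(F, o) = 7/6 - (-137 + o)/6 = 7/6 + (137/6 - o/6) = 24 - o/6)
g = -18337 (g = -7 + (172 - 266)*195 = -7 - 94*195 = -7 - 18330 = -18337)
g + C(-505, b) = -18337 + (24 - 1/6*7/85) = -18337 + (24 - 7/510) = -18337 + 12233/510 = -9339637/510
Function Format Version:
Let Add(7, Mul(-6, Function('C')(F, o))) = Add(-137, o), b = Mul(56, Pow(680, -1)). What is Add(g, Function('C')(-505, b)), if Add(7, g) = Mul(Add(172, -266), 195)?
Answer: Rational(-9339637, 510) ≈ -18313.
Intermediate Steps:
b = Rational(7, 85) (b = Mul(56, Rational(1, 680)) = Rational(7, 85) ≈ 0.082353)
Function('C')(F, o) = Add(24, Mul(Rational(-1, 6), o)) (Function('C')(F, o) = Add(Rational(7, 6), Mul(Rational(-1, 6), Add(-137, o))) = Add(Rational(7, 6), Add(Rational(137, 6), Mul(Rational(-1, 6), o))) = Add(24, Mul(Rational(-1, 6), o)))
g = -18337 (g = Add(-7, Mul(Add(172, -266), 195)) = Add(-7, Mul(-94, 195)) = Add(-7, -18330) = -18337)
Add(g, Function('C')(-505, b)) = Add(-18337, Add(24, Mul(Rational(-1, 6), Rational(7, 85)))) = Add(-18337, Add(24, Rational(-7, 510))) = Add(-18337, Rational(12233, 510)) = Rational(-9339637, 510)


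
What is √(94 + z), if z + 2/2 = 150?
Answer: 9*√3 ≈ 15.588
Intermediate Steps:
z = 149 (z = -1 + 150 = 149)
√(94 + z) = √(94 + 149) = √243 = 9*√3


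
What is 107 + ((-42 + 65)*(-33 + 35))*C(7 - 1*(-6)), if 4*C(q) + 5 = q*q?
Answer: 1993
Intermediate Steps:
C(q) = -5/4 + q²/4 (C(q) = -5/4 + (q*q)/4 = -5/4 + q²/4)
107 + ((-42 + 65)*(-33 + 35))*C(7 - 1*(-6)) = 107 + ((-42 + 65)*(-33 + 35))*(-5/4 + (7 - 1*(-6))²/4) = 107 + (23*2)*(-5/4 + (7 + 6)²/4) = 107 + 46*(-5/4 + (¼)*13²) = 107 + 46*(-5/4 + (¼)*169) = 107 + 46*(-5/4 + 169/4) = 107 + 46*41 = 107 + 1886 = 1993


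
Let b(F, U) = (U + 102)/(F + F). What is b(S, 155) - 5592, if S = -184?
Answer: -2058113/368 ≈ -5592.7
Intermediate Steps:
b(F, U) = (102 + U)/(2*F) (b(F, U) = (102 + U)/((2*F)) = (102 + U)*(1/(2*F)) = (102 + U)/(2*F))
b(S, 155) - 5592 = (½)*(102 + 155)/(-184) - 5592 = (½)*(-1/184)*257 - 5592 = -257/368 - 5592 = -2058113/368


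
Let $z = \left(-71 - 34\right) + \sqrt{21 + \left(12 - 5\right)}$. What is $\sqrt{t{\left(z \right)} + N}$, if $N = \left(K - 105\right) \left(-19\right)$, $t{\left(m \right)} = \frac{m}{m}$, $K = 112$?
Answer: $2 i \sqrt{33} \approx 11.489 i$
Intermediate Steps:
$z = -105 + 2 \sqrt{7}$ ($z = -105 + \sqrt{21 + 7} = -105 + \sqrt{28} = -105 + 2 \sqrt{7} \approx -99.708$)
$t{\left(m \right)} = 1$
$N = -133$ ($N = \left(112 - 105\right) \left(-19\right) = 7 \left(-19\right) = -133$)
$\sqrt{t{\left(z \right)} + N} = \sqrt{1 - 133} = \sqrt{-132} = 2 i \sqrt{33}$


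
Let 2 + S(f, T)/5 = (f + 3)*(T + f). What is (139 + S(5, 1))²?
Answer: 136161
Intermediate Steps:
S(f, T) = -10 + 5*(3 + f)*(T + f) (S(f, T) = -10 + 5*((f + 3)*(T + f)) = -10 + 5*((3 + f)*(T + f)) = -10 + 5*(3 + f)*(T + f))
(139 + S(5, 1))² = (139 + (-10 + 5*5² + 15*1 + 15*5 + 5*1*5))² = (139 + (-10 + 5*25 + 15 + 75 + 25))² = (139 + (-10 + 125 + 15 + 75 + 25))² = (139 + 230)² = 369² = 136161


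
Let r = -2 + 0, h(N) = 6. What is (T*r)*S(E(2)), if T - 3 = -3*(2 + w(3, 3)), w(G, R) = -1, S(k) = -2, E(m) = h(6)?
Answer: 0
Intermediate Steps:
E(m) = 6
r = -2
T = 0 (T = 3 - 3*(2 - 1) = 3 - 3*1 = 3 - 3 = 0)
(T*r)*S(E(2)) = (0*(-2))*(-2) = 0*(-2) = 0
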